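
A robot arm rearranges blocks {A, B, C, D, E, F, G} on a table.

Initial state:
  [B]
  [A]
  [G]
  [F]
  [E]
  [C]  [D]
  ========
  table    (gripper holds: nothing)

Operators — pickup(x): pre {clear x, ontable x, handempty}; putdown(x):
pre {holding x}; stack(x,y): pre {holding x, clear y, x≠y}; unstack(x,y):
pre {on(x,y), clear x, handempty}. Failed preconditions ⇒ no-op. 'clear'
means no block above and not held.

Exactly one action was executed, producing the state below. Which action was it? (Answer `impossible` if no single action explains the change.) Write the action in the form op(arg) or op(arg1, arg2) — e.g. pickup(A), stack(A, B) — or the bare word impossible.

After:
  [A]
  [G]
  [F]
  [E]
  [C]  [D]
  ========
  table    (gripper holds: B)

unstack(B, A)

target: towers=[C/E/F/G/A; D] holding=B
     unstack(B, A) → towers=[C/E/F/G/A; D] holding=B  ← match
         pickup(D) → towers=[C/E/F/G/A/B] holding=D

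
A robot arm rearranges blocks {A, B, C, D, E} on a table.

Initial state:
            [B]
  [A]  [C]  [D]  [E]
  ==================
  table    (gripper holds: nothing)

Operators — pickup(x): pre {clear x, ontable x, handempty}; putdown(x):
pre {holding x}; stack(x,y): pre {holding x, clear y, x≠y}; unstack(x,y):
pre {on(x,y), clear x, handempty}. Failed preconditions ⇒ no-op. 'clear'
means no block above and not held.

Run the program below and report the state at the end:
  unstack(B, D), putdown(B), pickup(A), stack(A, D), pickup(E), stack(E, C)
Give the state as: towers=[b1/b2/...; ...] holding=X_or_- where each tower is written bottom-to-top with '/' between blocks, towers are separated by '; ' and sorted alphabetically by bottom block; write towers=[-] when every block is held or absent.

step 1 (unstack(B, D)): towers=[A; C; D; E] holding=B
step 2 (putdown(B)): towers=[A; B; C; D; E] holding=-
step 3 (pickup(A)): towers=[B; C; D; E] holding=A
step 4 (stack(A, D)): towers=[B; C; D/A; E] holding=-
step 5 (pickup(E)): towers=[B; C; D/A] holding=E
step 6 (stack(E, C)): towers=[B; C/E; D/A] holding=-

towers=[B; C/E; D/A] holding=-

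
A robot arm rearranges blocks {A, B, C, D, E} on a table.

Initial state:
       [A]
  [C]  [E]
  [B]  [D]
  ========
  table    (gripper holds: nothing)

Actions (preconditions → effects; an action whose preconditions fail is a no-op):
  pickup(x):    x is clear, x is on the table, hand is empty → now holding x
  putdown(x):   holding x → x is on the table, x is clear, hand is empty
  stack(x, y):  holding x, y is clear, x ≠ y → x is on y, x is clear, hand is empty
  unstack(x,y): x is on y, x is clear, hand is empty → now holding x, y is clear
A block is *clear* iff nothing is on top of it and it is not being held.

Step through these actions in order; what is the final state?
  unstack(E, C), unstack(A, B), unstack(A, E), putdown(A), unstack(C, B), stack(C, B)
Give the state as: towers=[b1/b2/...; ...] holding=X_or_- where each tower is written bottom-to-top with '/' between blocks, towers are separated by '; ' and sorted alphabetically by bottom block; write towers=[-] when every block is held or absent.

towers=[A; B/C; D/E] holding=-

step 1 (unstack(E, C)) [no-op]: towers=[B/C; D/E/A] holding=-
step 2 (unstack(A, B)) [no-op]: towers=[B/C; D/E/A] holding=-
step 3 (unstack(A, E)): towers=[B/C; D/E] holding=A
step 4 (putdown(A)): towers=[A; B/C; D/E] holding=-
step 5 (unstack(C, B)): towers=[A; B; D/E] holding=C
step 6 (stack(C, B)): towers=[A; B/C; D/E] holding=-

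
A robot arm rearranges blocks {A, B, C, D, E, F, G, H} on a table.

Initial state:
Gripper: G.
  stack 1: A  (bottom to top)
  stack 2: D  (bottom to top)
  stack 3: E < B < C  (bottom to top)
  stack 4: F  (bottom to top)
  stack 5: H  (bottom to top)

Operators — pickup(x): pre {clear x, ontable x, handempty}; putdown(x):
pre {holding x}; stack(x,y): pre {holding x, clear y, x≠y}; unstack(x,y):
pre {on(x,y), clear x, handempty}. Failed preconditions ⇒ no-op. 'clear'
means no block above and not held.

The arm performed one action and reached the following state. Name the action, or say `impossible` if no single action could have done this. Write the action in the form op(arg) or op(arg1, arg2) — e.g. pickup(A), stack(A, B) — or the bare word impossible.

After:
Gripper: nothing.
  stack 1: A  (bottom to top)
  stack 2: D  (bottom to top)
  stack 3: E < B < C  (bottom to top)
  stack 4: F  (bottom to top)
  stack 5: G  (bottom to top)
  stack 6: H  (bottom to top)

target: towers=[A; D; E/B/C; F; G; H] holding=-
        putdown(G) → towers=[A; D; E/B/C; F; G; H] holding=-  ← match
       stack(G, A) → towers=[A/G; D; E/B/C; F; H] holding=-
       stack(G, H) → towers=[A; D; E/B/C; F; H/G] holding=-
       stack(G, F) → towers=[A; D; E/B/C; F/G; H] holding=-
       stack(G, D) → towers=[A; D/G; E/B/C; F; H] holding=-
       stack(G, C) → towers=[A; D; E/B/C/G; F; H] holding=-

putdown(G)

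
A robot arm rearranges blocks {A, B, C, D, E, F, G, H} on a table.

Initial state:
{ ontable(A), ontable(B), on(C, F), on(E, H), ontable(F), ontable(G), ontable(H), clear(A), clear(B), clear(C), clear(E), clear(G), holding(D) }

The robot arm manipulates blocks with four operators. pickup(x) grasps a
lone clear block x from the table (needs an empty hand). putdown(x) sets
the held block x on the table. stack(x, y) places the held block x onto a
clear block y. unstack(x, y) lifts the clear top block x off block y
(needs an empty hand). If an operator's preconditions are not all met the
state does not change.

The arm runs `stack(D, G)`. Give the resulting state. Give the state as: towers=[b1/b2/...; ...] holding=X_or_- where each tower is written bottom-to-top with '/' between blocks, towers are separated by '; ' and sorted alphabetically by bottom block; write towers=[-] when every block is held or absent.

towers=[A; B; F/C; G/D; H/E] holding=-

before: towers=[A; B; F/C; G; H/E] holding=D
pre[stack(D, G)]: holding(D) ✓, clear(G) ✓, D≠G ✓
all met → apply stack(D, G)
after:  towers=[A; B; F/C; G/D; H/E] holding=-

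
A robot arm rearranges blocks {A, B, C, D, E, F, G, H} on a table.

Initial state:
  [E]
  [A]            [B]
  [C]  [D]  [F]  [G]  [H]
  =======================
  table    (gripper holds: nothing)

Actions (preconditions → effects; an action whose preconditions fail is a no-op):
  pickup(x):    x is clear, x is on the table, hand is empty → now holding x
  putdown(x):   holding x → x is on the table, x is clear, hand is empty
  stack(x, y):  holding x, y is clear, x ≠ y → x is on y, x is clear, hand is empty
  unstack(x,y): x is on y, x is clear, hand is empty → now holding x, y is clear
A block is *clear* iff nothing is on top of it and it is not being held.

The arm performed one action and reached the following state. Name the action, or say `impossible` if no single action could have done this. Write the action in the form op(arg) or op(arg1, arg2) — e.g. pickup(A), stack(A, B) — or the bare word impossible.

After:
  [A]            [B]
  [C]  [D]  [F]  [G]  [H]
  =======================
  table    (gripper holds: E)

unstack(E, A)

target: towers=[C/A; D; F; G/B; H] holding=E
     unstack(E, A) → towers=[C/A; D; F; G/B; H] holding=E  ← match
         pickup(H) → towers=[C/A/E; D; F; G/B] holding=H
     unstack(B, G) → towers=[C/A/E; D; F; G; H] holding=B
         pickup(F) → towers=[C/A/E; D; G/B; H] holding=F
         pickup(D) → towers=[C/A/E; F; G/B; H] holding=D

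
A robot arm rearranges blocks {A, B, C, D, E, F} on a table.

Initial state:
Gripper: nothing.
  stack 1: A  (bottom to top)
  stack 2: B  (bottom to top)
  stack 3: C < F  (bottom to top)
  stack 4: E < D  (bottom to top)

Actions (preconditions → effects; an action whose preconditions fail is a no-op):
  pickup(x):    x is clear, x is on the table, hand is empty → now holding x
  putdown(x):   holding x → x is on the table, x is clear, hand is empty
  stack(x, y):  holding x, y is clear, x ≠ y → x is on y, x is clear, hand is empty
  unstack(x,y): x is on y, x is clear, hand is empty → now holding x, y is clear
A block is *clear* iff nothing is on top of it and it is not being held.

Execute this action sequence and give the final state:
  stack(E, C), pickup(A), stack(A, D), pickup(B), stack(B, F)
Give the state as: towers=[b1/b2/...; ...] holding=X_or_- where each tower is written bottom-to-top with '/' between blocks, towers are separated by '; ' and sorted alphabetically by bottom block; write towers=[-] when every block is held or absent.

towers=[C/F/B; E/D/A] holding=-

step 1 (stack(E, C)) [no-op]: towers=[A; B; C/F; E/D] holding=-
step 2 (pickup(A)): towers=[B; C/F; E/D] holding=A
step 3 (stack(A, D)): towers=[B; C/F; E/D/A] holding=-
step 4 (pickup(B)): towers=[C/F; E/D/A] holding=B
step 5 (stack(B, F)): towers=[C/F/B; E/D/A] holding=-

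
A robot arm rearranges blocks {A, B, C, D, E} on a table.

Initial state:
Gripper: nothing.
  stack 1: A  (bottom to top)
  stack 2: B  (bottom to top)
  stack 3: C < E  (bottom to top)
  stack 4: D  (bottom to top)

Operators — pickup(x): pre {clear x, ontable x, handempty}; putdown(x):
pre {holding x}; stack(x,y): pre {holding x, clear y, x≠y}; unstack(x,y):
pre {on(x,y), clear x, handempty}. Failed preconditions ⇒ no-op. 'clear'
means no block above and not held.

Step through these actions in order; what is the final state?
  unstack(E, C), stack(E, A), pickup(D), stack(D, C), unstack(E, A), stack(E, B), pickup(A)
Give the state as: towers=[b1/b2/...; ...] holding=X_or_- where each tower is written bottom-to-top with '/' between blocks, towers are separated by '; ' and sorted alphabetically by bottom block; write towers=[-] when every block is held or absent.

towers=[B/E; C/D] holding=A

step 1 (unstack(E, C)): towers=[A; B; C; D] holding=E
step 2 (stack(E, A)): towers=[A/E; B; C; D] holding=-
step 3 (pickup(D)): towers=[A/E; B; C] holding=D
step 4 (stack(D, C)): towers=[A/E; B; C/D] holding=-
step 5 (unstack(E, A)): towers=[A; B; C/D] holding=E
step 6 (stack(E, B)): towers=[A; B/E; C/D] holding=-
step 7 (pickup(A)): towers=[B/E; C/D] holding=A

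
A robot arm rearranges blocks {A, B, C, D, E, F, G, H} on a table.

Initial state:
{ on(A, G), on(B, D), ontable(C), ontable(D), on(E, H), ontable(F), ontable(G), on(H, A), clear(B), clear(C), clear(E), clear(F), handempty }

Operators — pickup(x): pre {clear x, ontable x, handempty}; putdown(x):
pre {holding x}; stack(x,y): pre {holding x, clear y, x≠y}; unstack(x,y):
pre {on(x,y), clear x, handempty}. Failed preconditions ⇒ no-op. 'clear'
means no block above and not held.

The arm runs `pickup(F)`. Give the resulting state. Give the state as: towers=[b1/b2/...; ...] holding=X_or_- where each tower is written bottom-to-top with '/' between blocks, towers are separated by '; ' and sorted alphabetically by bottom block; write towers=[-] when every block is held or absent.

before: towers=[C; D/B; F; G/A/H/E] holding=-
pre[pickup(F)]: clear(F) yes, ontable(F) yes, handempty yes
all met → apply pickup(F)
after:  towers=[C; D/B; G/A/H/E] holding=F

towers=[C; D/B; G/A/H/E] holding=F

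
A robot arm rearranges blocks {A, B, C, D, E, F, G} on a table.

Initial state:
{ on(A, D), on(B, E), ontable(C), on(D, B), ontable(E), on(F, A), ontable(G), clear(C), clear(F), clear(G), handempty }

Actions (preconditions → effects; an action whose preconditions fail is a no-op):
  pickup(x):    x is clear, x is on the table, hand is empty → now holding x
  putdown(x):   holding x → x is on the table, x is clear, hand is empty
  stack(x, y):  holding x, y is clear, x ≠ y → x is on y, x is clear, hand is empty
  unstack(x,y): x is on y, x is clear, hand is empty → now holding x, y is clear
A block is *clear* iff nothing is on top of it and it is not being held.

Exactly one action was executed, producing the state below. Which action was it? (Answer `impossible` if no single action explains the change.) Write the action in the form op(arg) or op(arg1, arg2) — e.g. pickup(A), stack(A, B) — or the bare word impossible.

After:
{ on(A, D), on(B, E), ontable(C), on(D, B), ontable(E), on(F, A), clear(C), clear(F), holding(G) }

pickup(G)

target: towers=[C; E/B/D/A/F] holding=G
     unstack(F, A) → towers=[C; E/B/D/A; G] holding=F
         pickup(G) → towers=[C; E/B/D/A/F] holding=G  ← match
         pickup(C) → towers=[E/B/D/A/F; G] holding=C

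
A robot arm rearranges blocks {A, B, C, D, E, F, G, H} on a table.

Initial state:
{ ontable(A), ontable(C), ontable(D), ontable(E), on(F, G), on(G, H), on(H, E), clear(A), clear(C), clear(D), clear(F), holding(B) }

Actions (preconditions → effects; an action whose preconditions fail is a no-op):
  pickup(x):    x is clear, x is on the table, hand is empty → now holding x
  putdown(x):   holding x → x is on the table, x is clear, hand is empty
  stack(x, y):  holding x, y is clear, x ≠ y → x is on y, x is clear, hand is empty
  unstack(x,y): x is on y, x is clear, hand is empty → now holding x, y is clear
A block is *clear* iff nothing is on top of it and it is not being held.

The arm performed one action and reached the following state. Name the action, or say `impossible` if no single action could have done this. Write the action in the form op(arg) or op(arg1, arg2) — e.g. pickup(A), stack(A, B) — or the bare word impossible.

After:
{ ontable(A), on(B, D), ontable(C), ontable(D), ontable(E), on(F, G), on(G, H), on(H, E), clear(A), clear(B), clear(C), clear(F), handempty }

target: towers=[A; C; D/B; E/H/G/F] holding=-
        putdown(B) → towers=[A; B; C; D; E/H/G/F] holding=-
       stack(B, A) → towers=[A/B; C; D; E/H/G/F] holding=-
       stack(B, F) → towers=[A; C; D; E/H/G/F/B] holding=-
       stack(B, D) → towers=[A; C; D/B; E/H/G/F] holding=-  ← match
       stack(B, C) → towers=[A; C/B; D; E/H/G/F] holding=-

stack(B, D)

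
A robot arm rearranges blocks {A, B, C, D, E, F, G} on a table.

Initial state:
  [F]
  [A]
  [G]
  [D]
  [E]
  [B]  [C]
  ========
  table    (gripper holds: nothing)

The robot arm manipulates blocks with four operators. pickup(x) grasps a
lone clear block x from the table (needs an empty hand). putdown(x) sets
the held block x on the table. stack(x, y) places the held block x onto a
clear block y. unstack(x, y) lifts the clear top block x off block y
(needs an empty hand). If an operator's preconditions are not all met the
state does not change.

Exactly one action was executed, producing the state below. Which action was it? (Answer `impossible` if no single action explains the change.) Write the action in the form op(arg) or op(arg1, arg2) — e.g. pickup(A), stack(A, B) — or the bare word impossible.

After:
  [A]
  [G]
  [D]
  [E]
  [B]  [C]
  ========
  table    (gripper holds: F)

target: towers=[B/E/D/G/A; C] holding=F
     unstack(F, A) → towers=[B/E/D/G/A; C] holding=F  ← match
         pickup(C) → towers=[B/E/D/G/A/F] holding=C

unstack(F, A)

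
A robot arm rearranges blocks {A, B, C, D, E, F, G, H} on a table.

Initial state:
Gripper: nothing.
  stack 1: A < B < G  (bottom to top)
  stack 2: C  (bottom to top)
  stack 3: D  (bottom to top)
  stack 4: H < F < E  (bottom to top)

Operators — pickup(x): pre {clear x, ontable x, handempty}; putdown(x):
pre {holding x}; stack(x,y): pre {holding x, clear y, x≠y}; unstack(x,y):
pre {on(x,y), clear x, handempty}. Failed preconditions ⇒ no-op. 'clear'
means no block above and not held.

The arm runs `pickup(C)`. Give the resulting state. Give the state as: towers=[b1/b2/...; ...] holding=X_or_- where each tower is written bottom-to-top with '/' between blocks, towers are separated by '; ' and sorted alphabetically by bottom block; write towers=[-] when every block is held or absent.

before: towers=[A/B/G; C; D; H/F/E] holding=-
pre[pickup(C)]: clear(C) ✓, ontable(C) ✓, handempty ✓
all met → apply pickup(C)
after:  towers=[A/B/G; D; H/F/E] holding=C

towers=[A/B/G; D; H/F/E] holding=C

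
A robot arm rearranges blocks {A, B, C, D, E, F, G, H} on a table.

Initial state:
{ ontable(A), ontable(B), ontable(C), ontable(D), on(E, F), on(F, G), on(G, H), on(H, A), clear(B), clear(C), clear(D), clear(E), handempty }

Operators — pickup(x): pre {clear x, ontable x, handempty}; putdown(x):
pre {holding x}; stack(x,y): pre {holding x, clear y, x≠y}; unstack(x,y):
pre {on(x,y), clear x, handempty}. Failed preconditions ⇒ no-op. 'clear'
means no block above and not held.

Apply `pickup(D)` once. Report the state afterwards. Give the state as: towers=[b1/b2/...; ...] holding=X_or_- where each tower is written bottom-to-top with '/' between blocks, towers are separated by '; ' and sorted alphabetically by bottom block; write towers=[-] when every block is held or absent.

before: towers=[A/H/G/F/E; B; C; D] holding=-
pre[pickup(D)]: clear(D) ✓, ontable(D) ✓, handempty ✓
all met → apply pickup(D)
after:  towers=[A/H/G/F/E; B; C] holding=D

towers=[A/H/G/F/E; B; C] holding=D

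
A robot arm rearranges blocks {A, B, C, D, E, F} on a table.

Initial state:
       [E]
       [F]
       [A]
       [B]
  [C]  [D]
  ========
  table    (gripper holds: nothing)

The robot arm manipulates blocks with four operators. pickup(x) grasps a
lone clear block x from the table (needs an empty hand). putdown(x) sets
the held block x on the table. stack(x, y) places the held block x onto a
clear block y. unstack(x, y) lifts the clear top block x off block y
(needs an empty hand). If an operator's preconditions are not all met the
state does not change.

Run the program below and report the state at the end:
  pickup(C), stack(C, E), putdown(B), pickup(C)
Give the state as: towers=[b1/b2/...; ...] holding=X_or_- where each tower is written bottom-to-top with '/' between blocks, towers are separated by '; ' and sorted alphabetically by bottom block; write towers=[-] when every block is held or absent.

towers=[D/B/A/F/E/C] holding=-

step 1 (pickup(C)): towers=[D/B/A/F/E] holding=C
step 2 (stack(C, E)): towers=[D/B/A/F/E/C] holding=-
step 3 (putdown(B)) [no-op]: towers=[D/B/A/F/E/C] holding=-
step 4 (pickup(C)) [no-op]: towers=[D/B/A/F/E/C] holding=-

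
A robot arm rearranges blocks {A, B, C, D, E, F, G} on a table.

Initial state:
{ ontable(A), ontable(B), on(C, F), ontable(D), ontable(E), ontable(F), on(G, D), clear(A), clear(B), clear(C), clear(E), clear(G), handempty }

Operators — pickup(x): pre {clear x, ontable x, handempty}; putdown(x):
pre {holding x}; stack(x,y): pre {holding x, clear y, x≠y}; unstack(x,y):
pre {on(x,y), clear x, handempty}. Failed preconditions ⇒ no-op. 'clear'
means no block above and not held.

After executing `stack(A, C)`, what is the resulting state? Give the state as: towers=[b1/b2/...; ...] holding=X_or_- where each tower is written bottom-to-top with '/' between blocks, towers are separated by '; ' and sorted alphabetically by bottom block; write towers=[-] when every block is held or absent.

before: towers=[A; B; D/G; E; F/C] holding=-
pre[stack(A, C)]: holding(A) no, clear(C) yes, A≠C yes
holding(A) unmet → stack(A, C) is a no-op
after:  towers=[A; B; D/G; E; F/C] holding=-

towers=[A; B; D/G; E; F/C] holding=-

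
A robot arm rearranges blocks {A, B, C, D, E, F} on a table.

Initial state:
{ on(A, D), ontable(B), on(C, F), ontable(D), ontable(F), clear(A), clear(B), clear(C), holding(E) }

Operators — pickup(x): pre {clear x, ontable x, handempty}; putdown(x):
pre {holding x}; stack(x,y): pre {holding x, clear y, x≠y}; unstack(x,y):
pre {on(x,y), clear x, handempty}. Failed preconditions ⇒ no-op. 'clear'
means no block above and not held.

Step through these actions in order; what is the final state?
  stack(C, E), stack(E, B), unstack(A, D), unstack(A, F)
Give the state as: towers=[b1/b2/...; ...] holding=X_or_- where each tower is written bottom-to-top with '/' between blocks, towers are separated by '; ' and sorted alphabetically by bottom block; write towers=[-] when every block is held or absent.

step 1 (stack(C, E)) [no-op]: towers=[B; D/A; F/C] holding=E
step 2 (stack(E, B)): towers=[B/E; D/A; F/C] holding=-
step 3 (unstack(A, D)): towers=[B/E; D; F/C] holding=A
step 4 (unstack(A, F)) [no-op]: towers=[B/E; D; F/C] holding=A

towers=[B/E; D; F/C] holding=A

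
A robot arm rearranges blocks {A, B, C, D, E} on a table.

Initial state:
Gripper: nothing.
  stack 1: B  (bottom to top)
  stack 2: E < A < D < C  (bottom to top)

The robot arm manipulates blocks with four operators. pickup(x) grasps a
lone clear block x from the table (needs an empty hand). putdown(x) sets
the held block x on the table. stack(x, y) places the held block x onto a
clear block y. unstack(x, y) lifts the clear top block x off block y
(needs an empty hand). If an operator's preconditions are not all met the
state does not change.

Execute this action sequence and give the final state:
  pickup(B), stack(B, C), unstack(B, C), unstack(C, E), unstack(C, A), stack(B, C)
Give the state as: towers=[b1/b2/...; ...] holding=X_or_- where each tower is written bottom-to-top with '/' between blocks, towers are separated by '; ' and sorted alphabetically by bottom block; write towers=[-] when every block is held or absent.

towers=[E/A/D/C/B] holding=-

step 1 (pickup(B)): towers=[E/A/D/C] holding=B
step 2 (stack(B, C)): towers=[E/A/D/C/B] holding=-
step 3 (unstack(B, C)): towers=[E/A/D/C] holding=B
step 4 (unstack(C, E)) [no-op]: towers=[E/A/D/C] holding=B
step 5 (unstack(C, A)) [no-op]: towers=[E/A/D/C] holding=B
step 6 (stack(B, C)): towers=[E/A/D/C/B] holding=-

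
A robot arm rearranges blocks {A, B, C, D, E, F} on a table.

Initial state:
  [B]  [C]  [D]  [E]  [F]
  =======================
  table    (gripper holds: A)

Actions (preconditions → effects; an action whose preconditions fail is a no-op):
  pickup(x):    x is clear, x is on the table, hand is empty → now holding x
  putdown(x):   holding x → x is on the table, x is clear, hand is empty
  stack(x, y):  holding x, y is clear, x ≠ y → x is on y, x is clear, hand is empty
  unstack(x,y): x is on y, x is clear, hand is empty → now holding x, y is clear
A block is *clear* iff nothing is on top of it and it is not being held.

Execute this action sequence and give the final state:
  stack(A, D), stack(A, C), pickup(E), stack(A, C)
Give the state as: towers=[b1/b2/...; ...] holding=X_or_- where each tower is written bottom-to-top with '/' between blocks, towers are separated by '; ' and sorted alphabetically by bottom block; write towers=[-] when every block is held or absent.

step 1 (stack(A, D)): towers=[B; C; D/A; E; F] holding=-
step 2 (stack(A, C)) [no-op]: towers=[B; C; D/A; E; F] holding=-
step 3 (pickup(E)): towers=[B; C; D/A; F] holding=E
step 4 (stack(A, C)) [no-op]: towers=[B; C; D/A; F] holding=E

towers=[B; C; D/A; F] holding=E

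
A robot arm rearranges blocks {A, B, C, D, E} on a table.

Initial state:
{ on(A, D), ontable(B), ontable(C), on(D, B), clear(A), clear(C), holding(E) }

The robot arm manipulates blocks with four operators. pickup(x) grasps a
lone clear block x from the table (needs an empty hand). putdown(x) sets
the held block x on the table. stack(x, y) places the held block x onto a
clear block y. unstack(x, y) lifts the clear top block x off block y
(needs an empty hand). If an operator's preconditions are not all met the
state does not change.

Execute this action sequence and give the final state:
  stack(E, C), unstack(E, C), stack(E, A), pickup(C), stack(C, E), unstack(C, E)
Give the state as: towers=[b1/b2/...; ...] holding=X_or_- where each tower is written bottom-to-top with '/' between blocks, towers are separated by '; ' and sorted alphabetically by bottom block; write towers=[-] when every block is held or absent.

towers=[B/D/A/E] holding=C

step 1 (stack(E, C)): towers=[B/D/A; C/E] holding=-
step 2 (unstack(E, C)): towers=[B/D/A; C] holding=E
step 3 (stack(E, A)): towers=[B/D/A/E; C] holding=-
step 4 (pickup(C)): towers=[B/D/A/E] holding=C
step 5 (stack(C, E)): towers=[B/D/A/E/C] holding=-
step 6 (unstack(C, E)): towers=[B/D/A/E] holding=C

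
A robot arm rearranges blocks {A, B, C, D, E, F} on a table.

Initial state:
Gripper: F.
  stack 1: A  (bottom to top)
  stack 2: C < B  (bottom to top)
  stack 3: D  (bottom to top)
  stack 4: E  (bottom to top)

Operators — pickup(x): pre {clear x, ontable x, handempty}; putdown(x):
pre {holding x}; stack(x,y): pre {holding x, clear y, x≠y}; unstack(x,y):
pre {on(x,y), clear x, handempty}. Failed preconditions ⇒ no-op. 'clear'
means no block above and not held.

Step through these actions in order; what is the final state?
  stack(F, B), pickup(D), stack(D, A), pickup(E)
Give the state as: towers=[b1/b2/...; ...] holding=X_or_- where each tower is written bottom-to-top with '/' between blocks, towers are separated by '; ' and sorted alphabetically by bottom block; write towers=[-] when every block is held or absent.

towers=[A/D; C/B/F] holding=E

step 1 (stack(F, B)): towers=[A; C/B/F; D; E] holding=-
step 2 (pickup(D)): towers=[A; C/B/F; E] holding=D
step 3 (stack(D, A)): towers=[A/D; C/B/F; E] holding=-
step 4 (pickup(E)): towers=[A/D; C/B/F] holding=E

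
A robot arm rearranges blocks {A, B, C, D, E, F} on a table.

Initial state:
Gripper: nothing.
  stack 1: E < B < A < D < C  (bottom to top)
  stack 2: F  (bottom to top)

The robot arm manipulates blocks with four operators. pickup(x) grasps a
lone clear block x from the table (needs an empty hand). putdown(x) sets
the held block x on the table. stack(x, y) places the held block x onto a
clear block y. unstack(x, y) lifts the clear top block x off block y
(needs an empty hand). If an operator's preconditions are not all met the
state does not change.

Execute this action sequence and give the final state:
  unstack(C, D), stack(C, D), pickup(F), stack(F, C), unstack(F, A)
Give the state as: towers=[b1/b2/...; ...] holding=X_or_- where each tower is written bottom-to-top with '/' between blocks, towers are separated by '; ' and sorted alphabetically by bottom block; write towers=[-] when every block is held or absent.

towers=[E/B/A/D/C/F] holding=-

step 1 (unstack(C, D)): towers=[E/B/A/D; F] holding=C
step 2 (stack(C, D)): towers=[E/B/A/D/C; F] holding=-
step 3 (pickup(F)): towers=[E/B/A/D/C] holding=F
step 4 (stack(F, C)): towers=[E/B/A/D/C/F] holding=-
step 5 (unstack(F, A)) [no-op]: towers=[E/B/A/D/C/F] holding=-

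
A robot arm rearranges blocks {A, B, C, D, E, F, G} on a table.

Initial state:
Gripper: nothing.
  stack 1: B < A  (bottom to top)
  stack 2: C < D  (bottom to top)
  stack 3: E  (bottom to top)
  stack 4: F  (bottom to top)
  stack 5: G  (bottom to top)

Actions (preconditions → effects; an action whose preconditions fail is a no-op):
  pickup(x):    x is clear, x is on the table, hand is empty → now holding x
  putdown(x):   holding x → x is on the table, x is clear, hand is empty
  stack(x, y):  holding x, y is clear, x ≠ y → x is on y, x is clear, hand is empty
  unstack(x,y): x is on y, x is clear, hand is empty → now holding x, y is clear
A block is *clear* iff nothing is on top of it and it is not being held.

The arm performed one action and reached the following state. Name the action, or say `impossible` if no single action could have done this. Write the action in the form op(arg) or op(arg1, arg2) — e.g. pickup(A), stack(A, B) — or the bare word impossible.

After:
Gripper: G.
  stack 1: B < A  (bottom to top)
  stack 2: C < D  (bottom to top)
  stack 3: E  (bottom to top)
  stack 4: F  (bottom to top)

pickup(G)

target: towers=[B/A; C/D; E; F] holding=G
         pickup(F) → towers=[B/A; C/D; E; G] holding=F
         pickup(G) → towers=[B/A; C/D; E; F] holding=G  ← match
     unstack(D, C) → towers=[B/A; C; E; F; G] holding=D
     unstack(A, B) → towers=[B; C/D; E; F; G] holding=A
         pickup(E) → towers=[B/A; C/D; F; G] holding=E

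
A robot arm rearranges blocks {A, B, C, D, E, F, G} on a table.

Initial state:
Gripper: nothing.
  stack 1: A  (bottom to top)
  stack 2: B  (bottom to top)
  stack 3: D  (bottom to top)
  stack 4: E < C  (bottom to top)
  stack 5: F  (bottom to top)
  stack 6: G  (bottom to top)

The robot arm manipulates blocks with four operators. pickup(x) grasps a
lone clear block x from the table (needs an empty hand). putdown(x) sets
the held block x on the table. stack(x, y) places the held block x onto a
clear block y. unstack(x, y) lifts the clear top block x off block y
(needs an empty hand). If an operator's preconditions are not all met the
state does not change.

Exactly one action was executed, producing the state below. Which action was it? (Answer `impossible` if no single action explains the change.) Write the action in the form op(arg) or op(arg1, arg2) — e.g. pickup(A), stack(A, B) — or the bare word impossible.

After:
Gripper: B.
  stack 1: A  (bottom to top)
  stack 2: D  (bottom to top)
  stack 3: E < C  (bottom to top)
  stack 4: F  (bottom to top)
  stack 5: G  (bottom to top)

target: towers=[A; D; E/C; F; G] holding=B
         pickup(B) → towers=[A; D; E/C; F; G] holding=B  ← match
         pickup(F) → towers=[A; B; D; E/C; G] holding=F
         pickup(G) → towers=[A; B; D; E/C; F] holding=G
         pickup(D) → towers=[A; B; E/C; F; G] holding=D
         pickup(A) → towers=[B; D; E/C; F; G] holding=A
     unstack(C, E) → towers=[A; B; D; E; F; G] holding=C

pickup(B)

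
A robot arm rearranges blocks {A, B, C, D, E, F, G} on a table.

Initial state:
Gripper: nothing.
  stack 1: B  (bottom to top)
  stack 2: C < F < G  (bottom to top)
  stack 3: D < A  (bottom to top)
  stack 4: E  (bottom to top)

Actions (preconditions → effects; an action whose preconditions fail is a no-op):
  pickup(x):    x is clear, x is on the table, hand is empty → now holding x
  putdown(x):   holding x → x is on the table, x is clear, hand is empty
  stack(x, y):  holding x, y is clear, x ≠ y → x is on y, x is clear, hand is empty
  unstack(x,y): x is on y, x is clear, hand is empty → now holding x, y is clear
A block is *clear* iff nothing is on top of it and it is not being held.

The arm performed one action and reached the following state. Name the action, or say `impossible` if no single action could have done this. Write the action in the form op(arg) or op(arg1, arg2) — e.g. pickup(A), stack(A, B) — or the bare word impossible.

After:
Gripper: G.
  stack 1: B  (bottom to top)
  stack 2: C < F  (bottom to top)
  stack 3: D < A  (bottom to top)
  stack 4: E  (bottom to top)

unstack(G, F)

target: towers=[B; C/F; D/A; E] holding=G
         pickup(B) → towers=[C/F/G; D/A; E] holding=B
     unstack(G, F) → towers=[B; C/F; D/A; E] holding=G  ← match
     unstack(A, D) → towers=[B; C/F/G; D; E] holding=A
         pickup(E) → towers=[B; C/F/G; D/A] holding=E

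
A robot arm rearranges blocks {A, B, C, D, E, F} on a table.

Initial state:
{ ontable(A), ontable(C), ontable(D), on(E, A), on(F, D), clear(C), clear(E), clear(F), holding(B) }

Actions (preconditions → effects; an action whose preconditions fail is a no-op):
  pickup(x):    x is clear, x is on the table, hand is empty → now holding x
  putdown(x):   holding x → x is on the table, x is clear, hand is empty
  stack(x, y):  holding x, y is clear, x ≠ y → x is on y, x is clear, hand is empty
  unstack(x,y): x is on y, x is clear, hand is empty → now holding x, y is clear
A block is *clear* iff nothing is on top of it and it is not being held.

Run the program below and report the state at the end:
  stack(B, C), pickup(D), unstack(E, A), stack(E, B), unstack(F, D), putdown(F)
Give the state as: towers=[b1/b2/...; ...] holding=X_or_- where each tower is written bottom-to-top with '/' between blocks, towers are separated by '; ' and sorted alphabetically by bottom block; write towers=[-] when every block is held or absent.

towers=[A; C/B/E; D; F] holding=-

step 1 (stack(B, C)): towers=[A/E; C/B; D/F] holding=-
step 2 (pickup(D)) [no-op]: towers=[A/E; C/B; D/F] holding=-
step 3 (unstack(E, A)): towers=[A; C/B; D/F] holding=E
step 4 (stack(E, B)): towers=[A; C/B/E; D/F] holding=-
step 5 (unstack(F, D)): towers=[A; C/B/E; D] holding=F
step 6 (putdown(F)): towers=[A; C/B/E; D; F] holding=-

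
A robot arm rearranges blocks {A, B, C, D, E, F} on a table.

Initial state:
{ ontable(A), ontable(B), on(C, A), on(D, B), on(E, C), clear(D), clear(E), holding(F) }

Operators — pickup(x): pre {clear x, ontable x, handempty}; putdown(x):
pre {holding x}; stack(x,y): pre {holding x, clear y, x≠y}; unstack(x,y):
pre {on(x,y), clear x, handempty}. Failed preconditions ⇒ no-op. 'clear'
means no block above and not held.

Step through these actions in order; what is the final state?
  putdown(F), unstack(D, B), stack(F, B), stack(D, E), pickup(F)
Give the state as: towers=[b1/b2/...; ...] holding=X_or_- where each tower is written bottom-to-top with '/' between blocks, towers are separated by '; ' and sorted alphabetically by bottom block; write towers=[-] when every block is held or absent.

towers=[A/C/E/D; B] holding=F

step 1 (putdown(F)): towers=[A/C/E; B/D; F] holding=-
step 2 (unstack(D, B)): towers=[A/C/E; B; F] holding=D
step 3 (stack(F, B)) [no-op]: towers=[A/C/E; B; F] holding=D
step 4 (stack(D, E)): towers=[A/C/E/D; B; F] holding=-
step 5 (pickup(F)): towers=[A/C/E/D; B] holding=F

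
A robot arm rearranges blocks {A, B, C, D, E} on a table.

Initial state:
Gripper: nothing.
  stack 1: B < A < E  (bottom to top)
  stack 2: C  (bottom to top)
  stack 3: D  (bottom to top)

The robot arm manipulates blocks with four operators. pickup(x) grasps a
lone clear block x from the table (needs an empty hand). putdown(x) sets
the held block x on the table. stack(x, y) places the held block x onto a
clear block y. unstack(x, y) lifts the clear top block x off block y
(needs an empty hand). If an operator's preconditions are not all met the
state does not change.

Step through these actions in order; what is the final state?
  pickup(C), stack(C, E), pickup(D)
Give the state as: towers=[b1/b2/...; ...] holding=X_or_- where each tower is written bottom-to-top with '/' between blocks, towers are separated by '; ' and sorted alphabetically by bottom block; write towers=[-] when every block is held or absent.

step 1 (pickup(C)): towers=[B/A/E; D] holding=C
step 2 (stack(C, E)): towers=[B/A/E/C; D] holding=-
step 3 (pickup(D)): towers=[B/A/E/C] holding=D

towers=[B/A/E/C] holding=D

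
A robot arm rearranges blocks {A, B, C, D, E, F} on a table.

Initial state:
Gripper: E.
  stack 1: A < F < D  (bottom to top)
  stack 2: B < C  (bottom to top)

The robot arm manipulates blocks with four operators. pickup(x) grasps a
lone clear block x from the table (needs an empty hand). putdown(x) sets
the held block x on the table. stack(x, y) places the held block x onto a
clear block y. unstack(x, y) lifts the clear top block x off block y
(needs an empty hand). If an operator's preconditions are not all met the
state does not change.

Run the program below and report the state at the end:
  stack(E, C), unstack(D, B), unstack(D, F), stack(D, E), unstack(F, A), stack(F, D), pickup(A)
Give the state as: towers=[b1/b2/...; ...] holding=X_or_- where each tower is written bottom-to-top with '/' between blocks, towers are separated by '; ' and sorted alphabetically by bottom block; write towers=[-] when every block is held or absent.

towers=[B/C/E/D/F] holding=A

step 1 (stack(E, C)): towers=[A/F/D; B/C/E] holding=-
step 2 (unstack(D, B)) [no-op]: towers=[A/F/D; B/C/E] holding=-
step 3 (unstack(D, F)): towers=[A/F; B/C/E] holding=D
step 4 (stack(D, E)): towers=[A/F; B/C/E/D] holding=-
step 5 (unstack(F, A)): towers=[A; B/C/E/D] holding=F
step 6 (stack(F, D)): towers=[A; B/C/E/D/F] holding=-
step 7 (pickup(A)): towers=[B/C/E/D/F] holding=A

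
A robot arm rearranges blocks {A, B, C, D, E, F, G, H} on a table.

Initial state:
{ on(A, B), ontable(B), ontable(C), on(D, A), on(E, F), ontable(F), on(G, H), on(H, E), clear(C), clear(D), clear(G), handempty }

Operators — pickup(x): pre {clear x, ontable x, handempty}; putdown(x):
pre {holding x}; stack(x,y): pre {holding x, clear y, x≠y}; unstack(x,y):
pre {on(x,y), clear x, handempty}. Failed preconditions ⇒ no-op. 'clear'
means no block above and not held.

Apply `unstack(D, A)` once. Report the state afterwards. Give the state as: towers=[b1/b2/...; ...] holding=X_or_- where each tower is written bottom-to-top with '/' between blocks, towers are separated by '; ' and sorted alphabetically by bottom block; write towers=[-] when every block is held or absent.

before: towers=[B/A/D; C; F/E/H/G] holding=-
pre[unstack(D, A)]: on(D,A) ✓, clear(D) ✓, handempty ✓
all met → apply unstack(D, A)
after:  towers=[B/A; C; F/E/H/G] holding=D

towers=[B/A; C; F/E/H/G] holding=D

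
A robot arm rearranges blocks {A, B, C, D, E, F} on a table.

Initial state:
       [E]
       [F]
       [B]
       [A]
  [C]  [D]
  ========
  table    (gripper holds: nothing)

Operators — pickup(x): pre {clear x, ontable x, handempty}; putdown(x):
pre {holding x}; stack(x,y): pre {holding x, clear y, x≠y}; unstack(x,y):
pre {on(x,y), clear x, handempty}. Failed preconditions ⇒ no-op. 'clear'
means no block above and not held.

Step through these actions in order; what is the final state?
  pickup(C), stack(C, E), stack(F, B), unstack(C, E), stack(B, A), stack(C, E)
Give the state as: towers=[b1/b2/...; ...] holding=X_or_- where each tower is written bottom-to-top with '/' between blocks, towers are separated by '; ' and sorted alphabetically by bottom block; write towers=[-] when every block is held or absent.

towers=[D/A/B/F/E/C] holding=-

step 1 (pickup(C)): towers=[D/A/B/F/E] holding=C
step 2 (stack(C, E)): towers=[D/A/B/F/E/C] holding=-
step 3 (stack(F, B)) [no-op]: towers=[D/A/B/F/E/C] holding=-
step 4 (unstack(C, E)): towers=[D/A/B/F/E] holding=C
step 5 (stack(B, A)) [no-op]: towers=[D/A/B/F/E] holding=C
step 6 (stack(C, E)): towers=[D/A/B/F/E/C] holding=-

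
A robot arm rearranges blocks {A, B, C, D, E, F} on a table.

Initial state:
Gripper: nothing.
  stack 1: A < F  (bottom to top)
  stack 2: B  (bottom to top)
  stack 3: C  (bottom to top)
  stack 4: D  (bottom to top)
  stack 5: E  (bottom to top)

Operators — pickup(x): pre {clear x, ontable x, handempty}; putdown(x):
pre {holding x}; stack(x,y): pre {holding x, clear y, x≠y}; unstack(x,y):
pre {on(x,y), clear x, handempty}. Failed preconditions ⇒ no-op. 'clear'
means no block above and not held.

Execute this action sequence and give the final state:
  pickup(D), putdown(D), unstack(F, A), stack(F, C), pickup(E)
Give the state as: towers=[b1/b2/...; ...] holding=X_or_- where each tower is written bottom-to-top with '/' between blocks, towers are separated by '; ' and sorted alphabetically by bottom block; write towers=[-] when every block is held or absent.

step 1 (pickup(D)): towers=[A/F; B; C; E] holding=D
step 2 (putdown(D)): towers=[A/F; B; C; D; E] holding=-
step 3 (unstack(F, A)): towers=[A; B; C; D; E] holding=F
step 4 (stack(F, C)): towers=[A; B; C/F; D; E] holding=-
step 5 (pickup(E)): towers=[A; B; C/F; D] holding=E

towers=[A; B; C/F; D] holding=E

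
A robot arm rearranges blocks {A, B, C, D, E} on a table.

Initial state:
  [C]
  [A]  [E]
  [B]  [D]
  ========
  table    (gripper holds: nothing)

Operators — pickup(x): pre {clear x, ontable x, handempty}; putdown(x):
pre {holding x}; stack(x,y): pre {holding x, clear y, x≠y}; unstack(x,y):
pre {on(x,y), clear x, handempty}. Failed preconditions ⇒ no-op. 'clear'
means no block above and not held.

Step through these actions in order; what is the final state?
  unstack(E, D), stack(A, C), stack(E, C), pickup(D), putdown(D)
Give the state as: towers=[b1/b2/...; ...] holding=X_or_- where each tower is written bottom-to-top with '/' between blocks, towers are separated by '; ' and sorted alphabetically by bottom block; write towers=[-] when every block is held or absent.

step 1 (unstack(E, D)): towers=[B/A/C; D] holding=E
step 2 (stack(A, C)) [no-op]: towers=[B/A/C; D] holding=E
step 3 (stack(E, C)): towers=[B/A/C/E; D] holding=-
step 4 (pickup(D)): towers=[B/A/C/E] holding=D
step 5 (putdown(D)): towers=[B/A/C/E; D] holding=-

towers=[B/A/C/E; D] holding=-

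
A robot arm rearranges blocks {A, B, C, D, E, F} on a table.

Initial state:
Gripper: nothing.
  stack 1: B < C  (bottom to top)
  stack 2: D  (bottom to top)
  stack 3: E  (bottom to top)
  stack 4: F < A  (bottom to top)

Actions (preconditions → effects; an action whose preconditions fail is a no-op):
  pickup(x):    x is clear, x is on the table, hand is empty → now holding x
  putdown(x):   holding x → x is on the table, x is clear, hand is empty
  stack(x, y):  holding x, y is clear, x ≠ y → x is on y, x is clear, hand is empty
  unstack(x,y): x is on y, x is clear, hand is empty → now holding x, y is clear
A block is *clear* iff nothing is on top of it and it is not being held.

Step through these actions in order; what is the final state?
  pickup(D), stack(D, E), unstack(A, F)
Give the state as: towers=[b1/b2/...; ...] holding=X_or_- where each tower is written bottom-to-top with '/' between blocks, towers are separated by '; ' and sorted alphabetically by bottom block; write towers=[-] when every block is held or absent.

step 1 (pickup(D)): towers=[B/C; E; F/A] holding=D
step 2 (stack(D, E)): towers=[B/C; E/D; F/A] holding=-
step 3 (unstack(A, F)): towers=[B/C; E/D; F] holding=A

towers=[B/C; E/D; F] holding=A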